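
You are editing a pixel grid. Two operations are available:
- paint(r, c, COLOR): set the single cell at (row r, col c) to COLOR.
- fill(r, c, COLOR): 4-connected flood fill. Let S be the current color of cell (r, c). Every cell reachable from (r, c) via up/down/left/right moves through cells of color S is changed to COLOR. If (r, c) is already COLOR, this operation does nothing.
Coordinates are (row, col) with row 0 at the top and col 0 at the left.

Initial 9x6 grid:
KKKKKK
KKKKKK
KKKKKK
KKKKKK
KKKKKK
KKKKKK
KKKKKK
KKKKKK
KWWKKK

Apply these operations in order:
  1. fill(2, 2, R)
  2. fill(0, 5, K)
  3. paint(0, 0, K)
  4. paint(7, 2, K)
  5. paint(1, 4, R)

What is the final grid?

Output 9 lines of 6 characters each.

After op 1 fill(2,2,R) [52 cells changed]:
RRRRRR
RRRRRR
RRRRRR
RRRRRR
RRRRRR
RRRRRR
RRRRRR
RRRRRR
RWWRRR
After op 2 fill(0,5,K) [52 cells changed]:
KKKKKK
KKKKKK
KKKKKK
KKKKKK
KKKKKK
KKKKKK
KKKKKK
KKKKKK
KWWKKK
After op 3 paint(0,0,K):
KKKKKK
KKKKKK
KKKKKK
KKKKKK
KKKKKK
KKKKKK
KKKKKK
KKKKKK
KWWKKK
After op 4 paint(7,2,K):
KKKKKK
KKKKKK
KKKKKK
KKKKKK
KKKKKK
KKKKKK
KKKKKK
KKKKKK
KWWKKK
After op 5 paint(1,4,R):
KKKKKK
KKKKRK
KKKKKK
KKKKKK
KKKKKK
KKKKKK
KKKKKK
KKKKKK
KWWKKK

Answer: KKKKKK
KKKKRK
KKKKKK
KKKKKK
KKKKKK
KKKKKK
KKKKKK
KKKKKK
KWWKKK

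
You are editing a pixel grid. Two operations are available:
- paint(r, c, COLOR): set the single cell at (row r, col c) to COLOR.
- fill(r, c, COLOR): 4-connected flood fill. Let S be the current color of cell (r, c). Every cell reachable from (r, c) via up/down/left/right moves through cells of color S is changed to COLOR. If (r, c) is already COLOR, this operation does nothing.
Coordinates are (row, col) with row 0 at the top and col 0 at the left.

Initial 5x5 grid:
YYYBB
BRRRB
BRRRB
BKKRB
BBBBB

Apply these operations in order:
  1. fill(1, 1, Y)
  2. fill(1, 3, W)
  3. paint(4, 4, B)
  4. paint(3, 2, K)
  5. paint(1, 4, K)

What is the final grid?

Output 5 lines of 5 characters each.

After op 1 fill(1,1,Y) [7 cells changed]:
YYYBB
BYYYB
BYYYB
BKKYB
BBBBB
After op 2 fill(1,3,W) [10 cells changed]:
WWWBB
BWWWB
BWWWB
BKKWB
BBBBB
After op 3 paint(4,4,B):
WWWBB
BWWWB
BWWWB
BKKWB
BBBBB
After op 4 paint(3,2,K):
WWWBB
BWWWB
BWWWB
BKKWB
BBBBB
After op 5 paint(1,4,K):
WWWBB
BWWWK
BWWWB
BKKWB
BBBBB

Answer: WWWBB
BWWWK
BWWWB
BKKWB
BBBBB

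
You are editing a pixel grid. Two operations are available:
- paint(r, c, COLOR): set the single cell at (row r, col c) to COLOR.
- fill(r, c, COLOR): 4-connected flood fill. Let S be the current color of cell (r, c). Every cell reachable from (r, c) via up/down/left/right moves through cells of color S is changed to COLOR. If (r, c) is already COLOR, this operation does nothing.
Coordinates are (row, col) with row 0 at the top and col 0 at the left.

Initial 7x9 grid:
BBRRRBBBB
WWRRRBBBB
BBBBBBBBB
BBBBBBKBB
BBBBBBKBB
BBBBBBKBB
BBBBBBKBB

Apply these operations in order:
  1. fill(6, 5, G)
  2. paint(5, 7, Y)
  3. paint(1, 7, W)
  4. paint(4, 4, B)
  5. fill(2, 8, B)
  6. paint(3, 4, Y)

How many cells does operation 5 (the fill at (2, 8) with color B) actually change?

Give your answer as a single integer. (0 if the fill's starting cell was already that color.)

After op 1 fill(6,5,G) [49 cells changed]:
BBRRRGGGG
WWRRRGGGG
GGGGGGGGG
GGGGGGKGG
GGGGGGKGG
GGGGGGKGG
GGGGGGKGG
After op 2 paint(5,7,Y):
BBRRRGGGG
WWRRRGGGG
GGGGGGGGG
GGGGGGKGG
GGGGGGKGG
GGGGGGKYG
GGGGGGKGG
After op 3 paint(1,7,W):
BBRRRGGGG
WWRRRGGWG
GGGGGGGGG
GGGGGGKGG
GGGGGGKGG
GGGGGGKYG
GGGGGGKGG
After op 4 paint(4,4,B):
BBRRRGGGG
WWRRRGGWG
GGGGGGGGG
GGGGGGKGG
GGGGBGKGG
GGGGGGKYG
GGGGGGKGG
After op 5 fill(2,8,B) [46 cells changed]:
BBRRRBBBB
WWRRRBBWB
BBBBBBBBB
BBBBBBKBB
BBBBBBKBB
BBBBBBKYB
BBBBBBKBB

Answer: 46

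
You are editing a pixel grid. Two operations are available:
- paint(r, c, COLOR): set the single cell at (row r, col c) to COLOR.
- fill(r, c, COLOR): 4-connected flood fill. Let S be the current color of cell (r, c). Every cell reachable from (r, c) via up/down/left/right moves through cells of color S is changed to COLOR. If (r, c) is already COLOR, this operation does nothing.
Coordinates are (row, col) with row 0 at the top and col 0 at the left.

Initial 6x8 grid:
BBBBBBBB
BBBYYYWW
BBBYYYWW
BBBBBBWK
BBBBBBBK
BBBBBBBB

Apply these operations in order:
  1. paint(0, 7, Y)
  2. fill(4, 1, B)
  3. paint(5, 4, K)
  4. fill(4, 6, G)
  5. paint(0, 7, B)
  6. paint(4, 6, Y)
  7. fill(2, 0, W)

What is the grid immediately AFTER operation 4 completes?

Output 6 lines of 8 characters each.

After op 1 paint(0,7,Y):
BBBBBBBY
BBBYYYWW
BBBYYYWW
BBBBBBWK
BBBBBBBK
BBBBBBBB
After op 2 fill(4,1,B) [0 cells changed]:
BBBBBBBY
BBBYYYWW
BBBYYYWW
BBBBBBWK
BBBBBBBK
BBBBBBBB
After op 3 paint(5,4,K):
BBBBBBBY
BBBYYYWW
BBBYYYWW
BBBBBBWK
BBBBBBBK
BBBBKBBB
After op 4 fill(4,6,G) [33 cells changed]:
GGGGGGGY
GGGYYYWW
GGGYYYWW
GGGGGGWK
GGGGGGGK
GGGGKGGG

Answer: GGGGGGGY
GGGYYYWW
GGGYYYWW
GGGGGGWK
GGGGGGGK
GGGGKGGG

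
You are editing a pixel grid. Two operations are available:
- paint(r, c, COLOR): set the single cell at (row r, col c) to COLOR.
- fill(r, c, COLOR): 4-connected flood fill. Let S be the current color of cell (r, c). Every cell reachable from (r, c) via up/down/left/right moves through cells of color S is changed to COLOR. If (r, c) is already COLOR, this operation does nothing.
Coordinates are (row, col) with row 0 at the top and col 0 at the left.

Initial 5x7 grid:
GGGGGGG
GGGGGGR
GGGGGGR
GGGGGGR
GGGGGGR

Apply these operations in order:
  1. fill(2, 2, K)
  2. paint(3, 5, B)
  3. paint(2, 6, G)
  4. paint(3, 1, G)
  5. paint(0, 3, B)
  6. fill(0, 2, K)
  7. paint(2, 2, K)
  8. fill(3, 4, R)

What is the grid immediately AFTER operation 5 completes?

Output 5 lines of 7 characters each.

After op 1 fill(2,2,K) [31 cells changed]:
KKKKKKK
KKKKKKR
KKKKKKR
KKKKKKR
KKKKKKR
After op 2 paint(3,5,B):
KKKKKKK
KKKKKKR
KKKKKKR
KKKKKBR
KKKKKKR
After op 3 paint(2,6,G):
KKKKKKK
KKKKKKR
KKKKKKG
KKKKKBR
KKKKKKR
After op 4 paint(3,1,G):
KKKKKKK
KKKKKKR
KKKKKKG
KGKKKBR
KKKKKKR
After op 5 paint(0,3,B):
KKKBKKK
KKKKKKR
KKKKKKG
KGKKKBR
KKKKKKR

Answer: KKKBKKK
KKKKKKR
KKKKKKG
KGKKKBR
KKKKKKR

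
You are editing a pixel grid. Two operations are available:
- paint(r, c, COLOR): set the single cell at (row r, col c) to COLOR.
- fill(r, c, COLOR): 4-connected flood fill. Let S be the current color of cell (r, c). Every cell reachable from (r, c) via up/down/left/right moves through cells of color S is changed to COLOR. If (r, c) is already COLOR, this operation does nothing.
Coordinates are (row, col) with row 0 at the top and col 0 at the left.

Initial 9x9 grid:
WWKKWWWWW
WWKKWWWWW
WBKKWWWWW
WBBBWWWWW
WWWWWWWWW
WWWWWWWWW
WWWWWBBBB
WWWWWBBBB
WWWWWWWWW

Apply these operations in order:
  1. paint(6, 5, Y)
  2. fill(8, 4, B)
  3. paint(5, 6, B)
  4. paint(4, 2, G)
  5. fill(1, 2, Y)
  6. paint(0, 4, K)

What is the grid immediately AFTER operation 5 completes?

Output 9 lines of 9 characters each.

Answer: BBYYBBBBB
BBYYBBBBB
BBYYBBBBB
BBBBBBBBB
BBGBBBBBB
BBBBBBBBB
BBBBBYBBB
BBBBBBBBB
BBBBBBBBB

Derivation:
After op 1 paint(6,5,Y):
WWKKWWWWW
WWKKWWWWW
WBKKWWWWW
WBBBWWWWW
WWWWWWWWW
WWWWWWWWW
WWWWWYBBB
WWWWWBBBB
WWWWWWWWW
After op 2 fill(8,4,B) [63 cells changed]:
BBKKBBBBB
BBKKBBBBB
BBKKBBBBB
BBBBBBBBB
BBBBBBBBB
BBBBBBBBB
BBBBBYBBB
BBBBBBBBB
BBBBBBBBB
After op 3 paint(5,6,B):
BBKKBBBBB
BBKKBBBBB
BBKKBBBBB
BBBBBBBBB
BBBBBBBBB
BBBBBBBBB
BBBBBYBBB
BBBBBBBBB
BBBBBBBBB
After op 4 paint(4,2,G):
BBKKBBBBB
BBKKBBBBB
BBKKBBBBB
BBBBBBBBB
BBGBBBBBB
BBBBBBBBB
BBBBBYBBB
BBBBBBBBB
BBBBBBBBB
After op 5 fill(1,2,Y) [6 cells changed]:
BBYYBBBBB
BBYYBBBBB
BBYYBBBBB
BBBBBBBBB
BBGBBBBBB
BBBBBBBBB
BBBBBYBBB
BBBBBBBBB
BBBBBBBBB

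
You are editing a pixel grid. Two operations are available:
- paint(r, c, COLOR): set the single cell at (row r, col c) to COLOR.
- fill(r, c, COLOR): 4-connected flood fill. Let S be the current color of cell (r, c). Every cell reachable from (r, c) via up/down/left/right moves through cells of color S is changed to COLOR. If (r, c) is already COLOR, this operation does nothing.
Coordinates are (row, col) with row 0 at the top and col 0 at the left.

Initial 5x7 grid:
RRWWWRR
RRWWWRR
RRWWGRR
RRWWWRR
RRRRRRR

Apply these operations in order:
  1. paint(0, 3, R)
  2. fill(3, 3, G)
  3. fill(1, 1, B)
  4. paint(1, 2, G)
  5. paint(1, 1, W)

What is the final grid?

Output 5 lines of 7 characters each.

After op 1 paint(0,3,R):
RRWRWRR
RRWWWRR
RRWWGRR
RRWWWRR
RRRRRRR
After op 2 fill(3,3,G) [10 cells changed]:
RRGRGRR
RRGGGRR
RRGGGRR
RRGGGRR
RRRRRRR
After op 3 fill(1,1,B) [23 cells changed]:
BBGRGBB
BBGGGBB
BBGGGBB
BBGGGBB
BBBBBBB
After op 4 paint(1,2,G):
BBGRGBB
BBGGGBB
BBGGGBB
BBGGGBB
BBBBBBB
After op 5 paint(1,1,W):
BBGRGBB
BWGGGBB
BBGGGBB
BBGGGBB
BBBBBBB

Answer: BBGRGBB
BWGGGBB
BBGGGBB
BBGGGBB
BBBBBBB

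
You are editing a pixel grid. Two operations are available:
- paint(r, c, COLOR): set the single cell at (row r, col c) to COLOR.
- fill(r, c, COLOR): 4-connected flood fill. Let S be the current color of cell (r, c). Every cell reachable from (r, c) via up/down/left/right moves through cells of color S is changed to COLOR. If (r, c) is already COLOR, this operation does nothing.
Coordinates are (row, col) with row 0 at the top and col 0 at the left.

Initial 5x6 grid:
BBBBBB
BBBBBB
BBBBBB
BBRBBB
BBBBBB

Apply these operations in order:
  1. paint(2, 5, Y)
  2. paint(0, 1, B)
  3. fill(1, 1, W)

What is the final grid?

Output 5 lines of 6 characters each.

After op 1 paint(2,5,Y):
BBBBBB
BBBBBB
BBBBBY
BBRBBB
BBBBBB
After op 2 paint(0,1,B):
BBBBBB
BBBBBB
BBBBBY
BBRBBB
BBBBBB
After op 3 fill(1,1,W) [28 cells changed]:
WWWWWW
WWWWWW
WWWWWY
WWRWWW
WWWWWW

Answer: WWWWWW
WWWWWW
WWWWWY
WWRWWW
WWWWWW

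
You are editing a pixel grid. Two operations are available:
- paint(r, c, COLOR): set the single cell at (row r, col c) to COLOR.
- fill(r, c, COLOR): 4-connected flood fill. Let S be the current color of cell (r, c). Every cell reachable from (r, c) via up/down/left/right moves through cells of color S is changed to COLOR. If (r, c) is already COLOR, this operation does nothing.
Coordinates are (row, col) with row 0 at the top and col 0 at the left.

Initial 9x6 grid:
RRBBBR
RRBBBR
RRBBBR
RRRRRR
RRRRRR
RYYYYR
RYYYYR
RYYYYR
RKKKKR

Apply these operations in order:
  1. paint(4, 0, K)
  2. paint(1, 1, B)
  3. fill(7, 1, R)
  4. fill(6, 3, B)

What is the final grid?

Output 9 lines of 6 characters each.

After op 1 paint(4,0,K):
RRBBBR
RRBBBR
RRBBBR
RRRRRR
KRRRRR
RYYYYR
RYYYYR
RYYYYR
RKKKKR
After op 2 paint(1,1,B):
RRBBBR
RBBBBR
RRBBBR
RRRRRR
KRRRRR
RYYYYR
RYYYYR
RYYYYR
RKKKKR
After op 3 fill(7,1,R) [12 cells changed]:
RRBBBR
RBBBBR
RRBBBR
RRRRRR
KRRRRR
RRRRRR
RRRRRR
RRRRRR
RKKKKR
After op 4 fill(6,3,B) [39 cells changed]:
BBBBBB
BBBBBB
BBBBBB
BBBBBB
KBBBBB
BBBBBB
BBBBBB
BBBBBB
BKKKKB

Answer: BBBBBB
BBBBBB
BBBBBB
BBBBBB
KBBBBB
BBBBBB
BBBBBB
BBBBBB
BKKKKB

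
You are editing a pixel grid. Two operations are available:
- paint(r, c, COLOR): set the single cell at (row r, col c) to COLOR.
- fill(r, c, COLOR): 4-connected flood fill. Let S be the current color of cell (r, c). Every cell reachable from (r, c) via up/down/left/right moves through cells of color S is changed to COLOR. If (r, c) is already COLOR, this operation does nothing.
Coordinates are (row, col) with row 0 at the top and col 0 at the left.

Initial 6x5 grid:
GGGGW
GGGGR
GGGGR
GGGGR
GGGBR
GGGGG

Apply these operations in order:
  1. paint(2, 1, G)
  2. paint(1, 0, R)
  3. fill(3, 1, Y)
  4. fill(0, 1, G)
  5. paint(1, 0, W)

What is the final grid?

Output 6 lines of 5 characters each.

Answer: GGGGW
WGGGR
GGGGR
GGGGR
GGGBR
GGGGG

Derivation:
After op 1 paint(2,1,G):
GGGGW
GGGGR
GGGGR
GGGGR
GGGBR
GGGGG
After op 2 paint(1,0,R):
GGGGW
RGGGR
GGGGR
GGGGR
GGGBR
GGGGG
After op 3 fill(3,1,Y) [23 cells changed]:
YYYYW
RYYYR
YYYYR
YYYYR
YYYBR
YYYYY
After op 4 fill(0,1,G) [23 cells changed]:
GGGGW
RGGGR
GGGGR
GGGGR
GGGBR
GGGGG
After op 5 paint(1,0,W):
GGGGW
WGGGR
GGGGR
GGGGR
GGGBR
GGGGG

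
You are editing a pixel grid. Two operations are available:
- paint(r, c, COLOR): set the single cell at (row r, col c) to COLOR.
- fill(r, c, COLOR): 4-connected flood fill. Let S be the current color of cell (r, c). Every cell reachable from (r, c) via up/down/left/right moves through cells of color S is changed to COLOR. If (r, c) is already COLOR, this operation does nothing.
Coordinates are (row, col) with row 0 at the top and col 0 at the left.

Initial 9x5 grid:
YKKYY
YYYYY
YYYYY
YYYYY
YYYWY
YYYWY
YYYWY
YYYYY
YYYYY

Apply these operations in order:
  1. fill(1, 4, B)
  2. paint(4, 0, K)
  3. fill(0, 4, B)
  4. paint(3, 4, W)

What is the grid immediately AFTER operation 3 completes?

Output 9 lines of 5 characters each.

After op 1 fill(1,4,B) [40 cells changed]:
BKKBB
BBBBB
BBBBB
BBBBB
BBBWB
BBBWB
BBBWB
BBBBB
BBBBB
After op 2 paint(4,0,K):
BKKBB
BBBBB
BBBBB
BBBBB
KBBWB
BBBWB
BBBWB
BBBBB
BBBBB
After op 3 fill(0,4,B) [0 cells changed]:
BKKBB
BBBBB
BBBBB
BBBBB
KBBWB
BBBWB
BBBWB
BBBBB
BBBBB

Answer: BKKBB
BBBBB
BBBBB
BBBBB
KBBWB
BBBWB
BBBWB
BBBBB
BBBBB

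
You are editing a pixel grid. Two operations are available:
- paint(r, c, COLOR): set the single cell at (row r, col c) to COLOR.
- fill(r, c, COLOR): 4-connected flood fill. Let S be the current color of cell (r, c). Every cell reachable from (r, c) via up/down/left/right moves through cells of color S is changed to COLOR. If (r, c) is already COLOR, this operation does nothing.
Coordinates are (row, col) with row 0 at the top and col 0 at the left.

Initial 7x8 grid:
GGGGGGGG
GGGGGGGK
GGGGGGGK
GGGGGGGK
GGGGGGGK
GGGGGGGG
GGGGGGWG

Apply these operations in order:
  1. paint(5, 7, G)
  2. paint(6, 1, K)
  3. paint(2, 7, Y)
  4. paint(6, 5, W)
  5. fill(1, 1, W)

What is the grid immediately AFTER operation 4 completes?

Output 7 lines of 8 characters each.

After op 1 paint(5,7,G):
GGGGGGGG
GGGGGGGK
GGGGGGGK
GGGGGGGK
GGGGGGGK
GGGGGGGG
GGGGGGWG
After op 2 paint(6,1,K):
GGGGGGGG
GGGGGGGK
GGGGGGGK
GGGGGGGK
GGGGGGGK
GGGGGGGG
GKGGGGWG
After op 3 paint(2,7,Y):
GGGGGGGG
GGGGGGGK
GGGGGGGY
GGGGGGGK
GGGGGGGK
GGGGGGGG
GKGGGGWG
After op 4 paint(6,5,W):
GGGGGGGG
GGGGGGGK
GGGGGGGY
GGGGGGGK
GGGGGGGK
GGGGGGGG
GKGGGWWG

Answer: GGGGGGGG
GGGGGGGK
GGGGGGGY
GGGGGGGK
GGGGGGGK
GGGGGGGG
GKGGGWWG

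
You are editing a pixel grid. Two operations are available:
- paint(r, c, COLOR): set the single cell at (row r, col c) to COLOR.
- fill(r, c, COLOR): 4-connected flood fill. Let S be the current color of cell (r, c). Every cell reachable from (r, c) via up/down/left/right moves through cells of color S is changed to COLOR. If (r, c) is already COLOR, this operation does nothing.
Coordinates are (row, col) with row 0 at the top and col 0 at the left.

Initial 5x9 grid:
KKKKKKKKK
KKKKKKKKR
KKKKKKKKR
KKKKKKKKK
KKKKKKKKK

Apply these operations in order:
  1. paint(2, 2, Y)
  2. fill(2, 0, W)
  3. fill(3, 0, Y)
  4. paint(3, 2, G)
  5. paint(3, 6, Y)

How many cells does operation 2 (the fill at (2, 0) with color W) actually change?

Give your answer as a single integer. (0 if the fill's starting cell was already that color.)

After op 1 paint(2,2,Y):
KKKKKKKKK
KKKKKKKKR
KKYKKKKKR
KKKKKKKKK
KKKKKKKKK
After op 2 fill(2,0,W) [42 cells changed]:
WWWWWWWWW
WWWWWWWWR
WWYWWWWWR
WWWWWWWWW
WWWWWWWWW

Answer: 42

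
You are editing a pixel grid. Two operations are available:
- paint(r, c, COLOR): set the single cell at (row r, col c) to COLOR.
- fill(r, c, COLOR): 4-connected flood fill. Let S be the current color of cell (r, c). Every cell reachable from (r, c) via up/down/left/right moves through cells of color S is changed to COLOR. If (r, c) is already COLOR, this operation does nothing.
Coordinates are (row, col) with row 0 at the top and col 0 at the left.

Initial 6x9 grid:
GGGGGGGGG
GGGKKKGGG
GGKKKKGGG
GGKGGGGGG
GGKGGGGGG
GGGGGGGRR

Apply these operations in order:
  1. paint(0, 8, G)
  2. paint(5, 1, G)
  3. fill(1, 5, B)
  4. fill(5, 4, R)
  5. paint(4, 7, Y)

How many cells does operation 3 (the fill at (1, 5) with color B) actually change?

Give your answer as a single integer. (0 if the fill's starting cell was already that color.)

After op 1 paint(0,8,G):
GGGGGGGGG
GGGKKKGGG
GGKKKKGGG
GGKGGGGGG
GGKGGGGGG
GGGGGGGRR
After op 2 paint(5,1,G):
GGGGGGGGG
GGGKKKGGG
GGKKKKGGG
GGKGGGGGG
GGKGGGGGG
GGGGGGGRR
After op 3 fill(1,5,B) [9 cells changed]:
GGGGGGGGG
GGGBBBGGG
GGBBBBGGG
GGBGGGGGG
GGBGGGGGG
GGGGGGGRR

Answer: 9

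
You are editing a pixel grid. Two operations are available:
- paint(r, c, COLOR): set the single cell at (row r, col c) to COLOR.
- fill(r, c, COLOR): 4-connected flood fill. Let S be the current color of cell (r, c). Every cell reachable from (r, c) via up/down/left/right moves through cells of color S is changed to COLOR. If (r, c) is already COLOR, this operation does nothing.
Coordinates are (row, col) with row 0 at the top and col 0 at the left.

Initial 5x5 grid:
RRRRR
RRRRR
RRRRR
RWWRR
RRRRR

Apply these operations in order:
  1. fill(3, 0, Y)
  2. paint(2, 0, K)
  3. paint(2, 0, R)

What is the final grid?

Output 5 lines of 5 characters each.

After op 1 fill(3,0,Y) [23 cells changed]:
YYYYY
YYYYY
YYYYY
YWWYY
YYYYY
After op 2 paint(2,0,K):
YYYYY
YYYYY
KYYYY
YWWYY
YYYYY
After op 3 paint(2,0,R):
YYYYY
YYYYY
RYYYY
YWWYY
YYYYY

Answer: YYYYY
YYYYY
RYYYY
YWWYY
YYYYY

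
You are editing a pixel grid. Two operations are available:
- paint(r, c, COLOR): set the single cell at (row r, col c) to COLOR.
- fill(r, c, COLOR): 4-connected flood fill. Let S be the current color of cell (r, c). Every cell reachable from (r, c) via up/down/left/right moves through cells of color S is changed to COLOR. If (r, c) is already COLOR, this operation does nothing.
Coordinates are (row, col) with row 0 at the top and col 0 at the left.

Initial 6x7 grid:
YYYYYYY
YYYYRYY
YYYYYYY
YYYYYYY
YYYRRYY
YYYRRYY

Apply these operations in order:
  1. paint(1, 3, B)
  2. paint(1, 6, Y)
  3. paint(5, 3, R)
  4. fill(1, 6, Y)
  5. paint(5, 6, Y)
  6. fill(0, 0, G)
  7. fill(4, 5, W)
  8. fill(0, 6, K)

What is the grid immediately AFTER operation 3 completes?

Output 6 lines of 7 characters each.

After op 1 paint(1,3,B):
YYYYYYY
YYYBRYY
YYYYYYY
YYYYYYY
YYYRRYY
YYYRRYY
After op 2 paint(1,6,Y):
YYYYYYY
YYYBRYY
YYYYYYY
YYYYYYY
YYYRRYY
YYYRRYY
After op 3 paint(5,3,R):
YYYYYYY
YYYBRYY
YYYYYYY
YYYYYYY
YYYRRYY
YYYRRYY

Answer: YYYYYYY
YYYBRYY
YYYYYYY
YYYYYYY
YYYRRYY
YYYRRYY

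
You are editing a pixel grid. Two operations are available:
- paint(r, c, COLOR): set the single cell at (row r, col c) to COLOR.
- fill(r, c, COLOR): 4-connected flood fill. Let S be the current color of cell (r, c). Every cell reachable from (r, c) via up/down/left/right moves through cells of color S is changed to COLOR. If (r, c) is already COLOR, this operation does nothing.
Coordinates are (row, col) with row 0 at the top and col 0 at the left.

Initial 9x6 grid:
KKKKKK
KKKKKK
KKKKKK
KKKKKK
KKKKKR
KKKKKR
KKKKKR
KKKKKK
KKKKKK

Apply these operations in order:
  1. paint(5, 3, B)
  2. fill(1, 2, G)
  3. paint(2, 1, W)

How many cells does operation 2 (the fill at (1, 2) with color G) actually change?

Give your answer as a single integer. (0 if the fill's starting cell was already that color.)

After op 1 paint(5,3,B):
KKKKKK
KKKKKK
KKKKKK
KKKKKK
KKKKKR
KKKBKR
KKKKKR
KKKKKK
KKKKKK
After op 2 fill(1,2,G) [50 cells changed]:
GGGGGG
GGGGGG
GGGGGG
GGGGGG
GGGGGR
GGGBGR
GGGGGR
GGGGGG
GGGGGG

Answer: 50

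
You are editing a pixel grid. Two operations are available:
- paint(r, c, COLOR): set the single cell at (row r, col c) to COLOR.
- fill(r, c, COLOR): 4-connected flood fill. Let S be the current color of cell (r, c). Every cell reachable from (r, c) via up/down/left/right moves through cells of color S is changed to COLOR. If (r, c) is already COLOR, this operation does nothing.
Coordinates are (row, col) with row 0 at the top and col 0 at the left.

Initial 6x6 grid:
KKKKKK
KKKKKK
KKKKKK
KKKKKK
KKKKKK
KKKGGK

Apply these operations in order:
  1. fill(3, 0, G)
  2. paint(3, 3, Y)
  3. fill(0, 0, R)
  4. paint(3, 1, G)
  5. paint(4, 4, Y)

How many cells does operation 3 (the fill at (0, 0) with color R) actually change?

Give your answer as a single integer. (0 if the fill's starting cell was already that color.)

Answer: 35

Derivation:
After op 1 fill(3,0,G) [34 cells changed]:
GGGGGG
GGGGGG
GGGGGG
GGGGGG
GGGGGG
GGGGGG
After op 2 paint(3,3,Y):
GGGGGG
GGGGGG
GGGGGG
GGGYGG
GGGGGG
GGGGGG
After op 3 fill(0,0,R) [35 cells changed]:
RRRRRR
RRRRRR
RRRRRR
RRRYRR
RRRRRR
RRRRRR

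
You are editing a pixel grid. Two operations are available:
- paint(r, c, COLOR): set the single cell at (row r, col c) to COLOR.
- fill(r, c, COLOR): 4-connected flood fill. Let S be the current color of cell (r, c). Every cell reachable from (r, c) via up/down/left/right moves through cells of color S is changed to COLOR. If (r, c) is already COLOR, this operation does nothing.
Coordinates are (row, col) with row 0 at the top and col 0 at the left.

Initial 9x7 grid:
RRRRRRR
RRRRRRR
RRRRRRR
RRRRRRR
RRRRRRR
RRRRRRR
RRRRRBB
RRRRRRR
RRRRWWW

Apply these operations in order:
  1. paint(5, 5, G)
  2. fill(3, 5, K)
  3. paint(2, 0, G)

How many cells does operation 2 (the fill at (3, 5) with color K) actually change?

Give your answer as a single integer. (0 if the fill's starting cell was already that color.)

Answer: 57

Derivation:
After op 1 paint(5,5,G):
RRRRRRR
RRRRRRR
RRRRRRR
RRRRRRR
RRRRRRR
RRRRRGR
RRRRRBB
RRRRRRR
RRRRWWW
After op 2 fill(3,5,K) [57 cells changed]:
KKKKKKK
KKKKKKK
KKKKKKK
KKKKKKK
KKKKKKK
KKKKKGK
KKKKKBB
KKKKKKK
KKKKWWW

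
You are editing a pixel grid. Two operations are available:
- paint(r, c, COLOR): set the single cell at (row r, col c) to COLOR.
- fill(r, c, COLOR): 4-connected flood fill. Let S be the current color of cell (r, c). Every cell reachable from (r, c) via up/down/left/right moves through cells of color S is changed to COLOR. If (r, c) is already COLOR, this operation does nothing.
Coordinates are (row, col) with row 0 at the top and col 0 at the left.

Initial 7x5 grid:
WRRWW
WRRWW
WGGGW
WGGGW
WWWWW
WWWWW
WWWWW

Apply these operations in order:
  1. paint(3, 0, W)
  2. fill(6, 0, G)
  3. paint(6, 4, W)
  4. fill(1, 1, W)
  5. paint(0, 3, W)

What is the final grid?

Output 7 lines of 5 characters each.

After op 1 paint(3,0,W):
WRRWW
WRRWW
WGGGW
WGGGW
WWWWW
WWWWW
WWWWW
After op 2 fill(6,0,G) [25 cells changed]:
GRRGG
GRRGG
GGGGG
GGGGG
GGGGG
GGGGG
GGGGG
After op 3 paint(6,4,W):
GRRGG
GRRGG
GGGGG
GGGGG
GGGGG
GGGGG
GGGGW
After op 4 fill(1,1,W) [4 cells changed]:
GWWGG
GWWGG
GGGGG
GGGGG
GGGGG
GGGGG
GGGGW
After op 5 paint(0,3,W):
GWWWG
GWWGG
GGGGG
GGGGG
GGGGG
GGGGG
GGGGW

Answer: GWWWG
GWWGG
GGGGG
GGGGG
GGGGG
GGGGG
GGGGW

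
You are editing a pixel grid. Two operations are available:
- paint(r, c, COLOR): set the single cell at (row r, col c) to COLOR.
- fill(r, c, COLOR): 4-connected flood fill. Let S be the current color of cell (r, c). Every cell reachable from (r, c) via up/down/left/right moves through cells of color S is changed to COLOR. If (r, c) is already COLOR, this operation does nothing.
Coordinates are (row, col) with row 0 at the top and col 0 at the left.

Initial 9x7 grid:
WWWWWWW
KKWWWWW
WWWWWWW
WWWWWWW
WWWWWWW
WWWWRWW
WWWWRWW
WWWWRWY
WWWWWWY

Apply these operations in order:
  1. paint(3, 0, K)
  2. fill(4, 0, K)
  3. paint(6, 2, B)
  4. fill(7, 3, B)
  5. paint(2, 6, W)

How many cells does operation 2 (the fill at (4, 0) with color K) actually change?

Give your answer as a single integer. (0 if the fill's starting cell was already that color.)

Answer: 55

Derivation:
After op 1 paint(3,0,K):
WWWWWWW
KKWWWWW
WWWWWWW
KWWWWWW
WWWWWWW
WWWWRWW
WWWWRWW
WWWWRWY
WWWWWWY
After op 2 fill(4,0,K) [55 cells changed]:
KKKKKKK
KKKKKKK
KKKKKKK
KKKKKKK
KKKKKKK
KKKKRKK
KKKKRKK
KKKKRKY
KKKKKKY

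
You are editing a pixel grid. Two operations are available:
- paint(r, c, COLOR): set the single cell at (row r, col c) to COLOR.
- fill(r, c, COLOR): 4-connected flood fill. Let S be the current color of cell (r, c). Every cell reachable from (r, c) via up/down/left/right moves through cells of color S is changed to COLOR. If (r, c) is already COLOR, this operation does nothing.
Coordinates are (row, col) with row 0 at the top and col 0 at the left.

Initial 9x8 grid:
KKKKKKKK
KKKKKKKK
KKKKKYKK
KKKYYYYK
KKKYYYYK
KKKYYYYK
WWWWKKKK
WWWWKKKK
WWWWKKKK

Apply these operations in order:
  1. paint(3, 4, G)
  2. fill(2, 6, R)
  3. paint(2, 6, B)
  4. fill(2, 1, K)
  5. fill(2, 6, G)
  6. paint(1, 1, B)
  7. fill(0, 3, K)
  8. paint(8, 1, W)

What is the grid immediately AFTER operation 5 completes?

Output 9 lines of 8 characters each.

Answer: KKKKKKKK
KKKKKKKK
KKKKKYGK
KKKYGYYK
KKKYYYYK
KKKYYYYK
WWWWKKKK
WWWWKKKK
WWWWKKKK

Derivation:
After op 1 paint(3,4,G):
KKKKKKKK
KKKKKKKK
KKKKKYKK
KKKYGYYK
KKKYYYYK
KKKYYYYK
WWWWKKKK
WWWWKKKK
WWWWKKKK
After op 2 fill(2,6,R) [47 cells changed]:
RRRRRRRR
RRRRRRRR
RRRRRYRR
RRRYGYYR
RRRYYYYR
RRRYYYYR
WWWWRRRR
WWWWRRRR
WWWWRRRR
After op 3 paint(2,6,B):
RRRRRRRR
RRRRRRRR
RRRRRYBR
RRRYGYYR
RRRYYYYR
RRRYYYYR
WWWWRRRR
WWWWRRRR
WWWWRRRR
After op 4 fill(2,1,K) [46 cells changed]:
KKKKKKKK
KKKKKKKK
KKKKKYBK
KKKYGYYK
KKKYYYYK
KKKYYYYK
WWWWKKKK
WWWWKKKK
WWWWKKKK
After op 5 fill(2,6,G) [1 cells changed]:
KKKKKKKK
KKKKKKKK
KKKKKYGK
KKKYGYYK
KKKYYYYK
KKKYYYYK
WWWWKKKK
WWWWKKKK
WWWWKKKK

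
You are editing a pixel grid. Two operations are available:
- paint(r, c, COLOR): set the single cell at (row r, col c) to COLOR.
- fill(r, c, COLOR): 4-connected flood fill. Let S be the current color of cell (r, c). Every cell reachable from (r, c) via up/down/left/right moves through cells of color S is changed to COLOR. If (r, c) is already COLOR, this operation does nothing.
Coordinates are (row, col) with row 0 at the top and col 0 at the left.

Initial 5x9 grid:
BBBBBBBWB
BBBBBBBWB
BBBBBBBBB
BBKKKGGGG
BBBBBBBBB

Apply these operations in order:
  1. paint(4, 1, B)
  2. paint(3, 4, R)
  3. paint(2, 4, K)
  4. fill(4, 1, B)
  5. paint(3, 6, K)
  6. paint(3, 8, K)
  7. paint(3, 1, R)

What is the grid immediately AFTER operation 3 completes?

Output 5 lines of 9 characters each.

Answer: BBBBBBBWB
BBBBBBBWB
BBBBKBBBB
BBKKRGGGG
BBBBBBBBB

Derivation:
After op 1 paint(4,1,B):
BBBBBBBWB
BBBBBBBWB
BBBBBBBBB
BBKKKGGGG
BBBBBBBBB
After op 2 paint(3,4,R):
BBBBBBBWB
BBBBBBBWB
BBBBBBBBB
BBKKRGGGG
BBBBBBBBB
After op 3 paint(2,4,K):
BBBBBBBWB
BBBBBBBWB
BBBBKBBBB
BBKKRGGGG
BBBBBBBBB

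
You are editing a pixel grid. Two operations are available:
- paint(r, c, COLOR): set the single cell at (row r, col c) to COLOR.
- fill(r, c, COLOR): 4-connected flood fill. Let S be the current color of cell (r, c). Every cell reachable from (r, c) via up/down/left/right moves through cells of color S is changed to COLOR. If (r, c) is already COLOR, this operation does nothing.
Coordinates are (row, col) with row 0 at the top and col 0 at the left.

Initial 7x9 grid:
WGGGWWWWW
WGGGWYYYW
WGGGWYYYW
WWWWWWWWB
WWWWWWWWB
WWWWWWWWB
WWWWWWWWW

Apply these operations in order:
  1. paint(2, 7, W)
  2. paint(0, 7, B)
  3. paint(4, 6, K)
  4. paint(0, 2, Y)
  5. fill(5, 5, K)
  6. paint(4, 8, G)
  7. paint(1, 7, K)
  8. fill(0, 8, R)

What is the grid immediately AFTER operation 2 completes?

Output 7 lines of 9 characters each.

Answer: WGGGWWWBW
WGGGWYYYW
WGGGWYYWW
WWWWWWWWB
WWWWWWWWB
WWWWWWWWB
WWWWWWWWW

Derivation:
After op 1 paint(2,7,W):
WGGGWWWWW
WGGGWYYYW
WGGGWYYWW
WWWWWWWWB
WWWWWWWWB
WWWWWWWWB
WWWWWWWWW
After op 2 paint(0,7,B):
WGGGWWWBW
WGGGWYYYW
WGGGWYYWW
WWWWWWWWB
WWWWWWWWB
WWWWWWWWB
WWWWWWWWW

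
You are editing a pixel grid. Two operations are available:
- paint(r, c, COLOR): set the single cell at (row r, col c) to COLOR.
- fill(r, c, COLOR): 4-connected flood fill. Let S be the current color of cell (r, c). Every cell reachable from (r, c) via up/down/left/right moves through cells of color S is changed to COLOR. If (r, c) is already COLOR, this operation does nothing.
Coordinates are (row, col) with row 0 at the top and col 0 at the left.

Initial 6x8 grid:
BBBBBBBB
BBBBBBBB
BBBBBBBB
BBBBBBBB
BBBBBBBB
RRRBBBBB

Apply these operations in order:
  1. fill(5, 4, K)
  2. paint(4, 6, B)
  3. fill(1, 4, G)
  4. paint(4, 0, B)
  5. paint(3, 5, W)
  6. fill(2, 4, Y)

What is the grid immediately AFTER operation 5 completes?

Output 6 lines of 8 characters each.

After op 1 fill(5,4,K) [45 cells changed]:
KKKKKKKK
KKKKKKKK
KKKKKKKK
KKKKKKKK
KKKKKKKK
RRRKKKKK
After op 2 paint(4,6,B):
KKKKKKKK
KKKKKKKK
KKKKKKKK
KKKKKKKK
KKKKKKBK
RRRKKKKK
After op 3 fill(1,4,G) [44 cells changed]:
GGGGGGGG
GGGGGGGG
GGGGGGGG
GGGGGGGG
GGGGGGBG
RRRGGGGG
After op 4 paint(4,0,B):
GGGGGGGG
GGGGGGGG
GGGGGGGG
GGGGGGGG
BGGGGGBG
RRRGGGGG
After op 5 paint(3,5,W):
GGGGGGGG
GGGGGGGG
GGGGGGGG
GGGGGWGG
BGGGGGBG
RRRGGGGG

Answer: GGGGGGGG
GGGGGGGG
GGGGGGGG
GGGGGWGG
BGGGGGBG
RRRGGGGG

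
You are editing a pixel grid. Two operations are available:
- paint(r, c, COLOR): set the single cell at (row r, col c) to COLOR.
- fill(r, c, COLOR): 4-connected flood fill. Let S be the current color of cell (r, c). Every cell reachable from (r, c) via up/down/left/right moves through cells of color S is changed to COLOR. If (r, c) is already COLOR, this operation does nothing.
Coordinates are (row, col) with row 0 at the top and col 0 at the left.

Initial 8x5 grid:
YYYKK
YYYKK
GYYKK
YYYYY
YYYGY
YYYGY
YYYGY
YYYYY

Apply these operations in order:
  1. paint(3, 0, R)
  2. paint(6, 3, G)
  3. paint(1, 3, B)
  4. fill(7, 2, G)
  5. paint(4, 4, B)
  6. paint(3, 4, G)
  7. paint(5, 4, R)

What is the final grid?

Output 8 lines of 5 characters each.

After op 1 paint(3,0,R):
YYYKK
YYYKK
GYYKK
RYYYY
YYYGY
YYYGY
YYYGY
YYYYY
After op 2 paint(6,3,G):
YYYKK
YYYKK
GYYKK
RYYYY
YYYGY
YYYGY
YYYGY
YYYYY
After op 3 paint(1,3,B):
YYYKK
YYYBK
GYYKK
RYYYY
YYYGY
YYYGY
YYYGY
YYYYY
After op 4 fill(7,2,G) [29 cells changed]:
GGGKK
GGGBK
GGGKK
RGGGG
GGGGG
GGGGG
GGGGG
GGGGG
After op 5 paint(4,4,B):
GGGKK
GGGBK
GGGKK
RGGGG
GGGGB
GGGGG
GGGGG
GGGGG
After op 6 paint(3,4,G):
GGGKK
GGGBK
GGGKK
RGGGG
GGGGB
GGGGG
GGGGG
GGGGG
After op 7 paint(5,4,R):
GGGKK
GGGBK
GGGKK
RGGGG
GGGGB
GGGGR
GGGGG
GGGGG

Answer: GGGKK
GGGBK
GGGKK
RGGGG
GGGGB
GGGGR
GGGGG
GGGGG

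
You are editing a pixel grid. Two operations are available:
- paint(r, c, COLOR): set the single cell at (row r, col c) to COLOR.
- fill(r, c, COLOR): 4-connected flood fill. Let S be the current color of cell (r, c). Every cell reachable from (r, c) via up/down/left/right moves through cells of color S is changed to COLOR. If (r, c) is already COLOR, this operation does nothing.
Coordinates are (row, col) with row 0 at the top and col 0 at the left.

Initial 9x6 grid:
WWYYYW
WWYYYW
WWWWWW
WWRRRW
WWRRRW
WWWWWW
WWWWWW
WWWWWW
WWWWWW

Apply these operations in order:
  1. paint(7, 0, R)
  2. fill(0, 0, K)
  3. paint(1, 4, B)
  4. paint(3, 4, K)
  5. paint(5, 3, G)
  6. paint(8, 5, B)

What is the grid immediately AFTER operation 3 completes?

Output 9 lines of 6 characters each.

Answer: KKYYYK
KKYYBK
KKKKKK
KKRRRK
KKRRRK
KKKKKK
KKKKKK
RKKKKK
KKKKKK

Derivation:
After op 1 paint(7,0,R):
WWYYYW
WWYYYW
WWWWWW
WWRRRW
WWRRRW
WWWWWW
WWWWWW
RWWWWW
WWWWWW
After op 2 fill(0,0,K) [41 cells changed]:
KKYYYK
KKYYYK
KKKKKK
KKRRRK
KKRRRK
KKKKKK
KKKKKK
RKKKKK
KKKKKK
After op 3 paint(1,4,B):
KKYYYK
KKYYBK
KKKKKK
KKRRRK
KKRRRK
KKKKKK
KKKKKK
RKKKKK
KKKKKK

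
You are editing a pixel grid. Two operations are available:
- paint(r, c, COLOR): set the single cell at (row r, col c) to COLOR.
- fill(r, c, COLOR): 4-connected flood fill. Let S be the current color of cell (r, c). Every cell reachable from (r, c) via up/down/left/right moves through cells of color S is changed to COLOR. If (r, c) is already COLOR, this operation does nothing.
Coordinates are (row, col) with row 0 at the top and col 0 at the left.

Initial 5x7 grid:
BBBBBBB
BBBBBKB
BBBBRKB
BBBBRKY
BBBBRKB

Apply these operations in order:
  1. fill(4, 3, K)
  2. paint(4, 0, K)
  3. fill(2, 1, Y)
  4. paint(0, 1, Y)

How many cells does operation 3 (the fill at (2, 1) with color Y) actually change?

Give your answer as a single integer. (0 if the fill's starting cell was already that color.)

After op 1 fill(4,3,K) [26 cells changed]:
KKKKKKK
KKKKKKK
KKKKRKK
KKKKRKY
KKKKRKB
After op 2 paint(4,0,K):
KKKKKKK
KKKKKKK
KKKKRKK
KKKKRKY
KKKKRKB
After op 3 fill(2,1,Y) [30 cells changed]:
YYYYYYY
YYYYYYY
YYYYRYY
YYYYRYY
YYYYRYB

Answer: 30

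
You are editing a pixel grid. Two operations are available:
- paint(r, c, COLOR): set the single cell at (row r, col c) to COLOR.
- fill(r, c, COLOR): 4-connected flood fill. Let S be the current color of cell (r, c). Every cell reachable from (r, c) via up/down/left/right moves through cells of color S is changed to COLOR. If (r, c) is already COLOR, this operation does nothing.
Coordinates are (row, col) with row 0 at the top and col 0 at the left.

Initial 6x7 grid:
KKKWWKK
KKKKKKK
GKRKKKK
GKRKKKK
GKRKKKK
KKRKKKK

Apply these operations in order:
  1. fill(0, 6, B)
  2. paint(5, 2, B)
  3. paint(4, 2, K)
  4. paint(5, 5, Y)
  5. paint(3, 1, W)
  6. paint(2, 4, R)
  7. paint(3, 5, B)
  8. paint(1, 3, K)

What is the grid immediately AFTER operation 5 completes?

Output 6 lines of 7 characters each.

After op 1 fill(0,6,B) [33 cells changed]:
BBBWWBB
BBBBBBB
GBRBBBB
GBRBBBB
GBRBBBB
BBRBBBB
After op 2 paint(5,2,B):
BBBWWBB
BBBBBBB
GBRBBBB
GBRBBBB
GBRBBBB
BBBBBBB
After op 3 paint(4,2,K):
BBBWWBB
BBBBBBB
GBRBBBB
GBRBBBB
GBKBBBB
BBBBBBB
After op 4 paint(5,5,Y):
BBBWWBB
BBBBBBB
GBRBBBB
GBRBBBB
GBKBBBB
BBBBBYB
After op 5 paint(3,1,W):
BBBWWBB
BBBBBBB
GBRBBBB
GWRBBBB
GBKBBBB
BBBBBYB

Answer: BBBWWBB
BBBBBBB
GBRBBBB
GWRBBBB
GBKBBBB
BBBBBYB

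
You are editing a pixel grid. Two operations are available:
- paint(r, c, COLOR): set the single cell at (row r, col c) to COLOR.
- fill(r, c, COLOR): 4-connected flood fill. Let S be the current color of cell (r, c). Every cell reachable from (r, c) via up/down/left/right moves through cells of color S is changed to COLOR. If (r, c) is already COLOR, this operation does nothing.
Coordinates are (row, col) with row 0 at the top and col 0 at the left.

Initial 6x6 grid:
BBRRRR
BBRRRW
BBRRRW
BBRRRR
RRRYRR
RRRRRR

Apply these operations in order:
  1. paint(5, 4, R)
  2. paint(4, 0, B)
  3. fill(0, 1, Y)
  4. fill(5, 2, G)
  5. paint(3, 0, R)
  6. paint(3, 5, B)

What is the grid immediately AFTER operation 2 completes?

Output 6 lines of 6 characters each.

Answer: BBRRRR
BBRRRW
BBRRRW
BBRRRR
BRRYRR
RRRRRR

Derivation:
After op 1 paint(5,4,R):
BBRRRR
BBRRRW
BBRRRW
BBRRRR
RRRYRR
RRRRRR
After op 2 paint(4,0,B):
BBRRRR
BBRRRW
BBRRRW
BBRRRR
BRRYRR
RRRRRR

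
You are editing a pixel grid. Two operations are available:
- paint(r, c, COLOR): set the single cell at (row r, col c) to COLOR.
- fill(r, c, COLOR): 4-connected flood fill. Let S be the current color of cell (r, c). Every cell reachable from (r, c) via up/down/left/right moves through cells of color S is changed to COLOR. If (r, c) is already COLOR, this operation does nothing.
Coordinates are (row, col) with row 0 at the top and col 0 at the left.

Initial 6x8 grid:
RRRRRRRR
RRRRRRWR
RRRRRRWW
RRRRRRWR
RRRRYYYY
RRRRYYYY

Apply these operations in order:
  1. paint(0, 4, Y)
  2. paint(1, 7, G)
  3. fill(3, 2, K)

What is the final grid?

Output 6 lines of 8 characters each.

After op 1 paint(0,4,Y):
RRRRYRRR
RRRRRRWR
RRRRRRWW
RRRRRRWR
RRRRYYYY
RRRRYYYY
After op 2 paint(1,7,G):
RRRRYRRR
RRRRRRWG
RRRRRRWW
RRRRRRWR
RRRRYYYY
RRRRYYYY
After op 3 fill(3,2,K) [33 cells changed]:
KKKKYKKK
KKKKKKWG
KKKKKKWW
KKKKKKWR
KKKKYYYY
KKKKYYYY

Answer: KKKKYKKK
KKKKKKWG
KKKKKKWW
KKKKKKWR
KKKKYYYY
KKKKYYYY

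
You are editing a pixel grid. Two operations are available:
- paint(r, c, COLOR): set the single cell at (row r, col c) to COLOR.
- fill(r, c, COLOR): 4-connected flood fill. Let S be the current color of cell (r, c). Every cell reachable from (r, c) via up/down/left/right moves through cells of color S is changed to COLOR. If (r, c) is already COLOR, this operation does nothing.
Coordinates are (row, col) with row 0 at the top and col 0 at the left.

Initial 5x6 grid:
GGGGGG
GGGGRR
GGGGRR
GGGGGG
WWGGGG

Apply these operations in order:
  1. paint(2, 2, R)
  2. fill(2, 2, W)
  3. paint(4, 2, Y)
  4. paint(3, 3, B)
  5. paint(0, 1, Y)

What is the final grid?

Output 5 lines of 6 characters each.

After op 1 paint(2,2,R):
GGGGGG
GGGGRR
GGRGRR
GGGGGG
WWGGGG
After op 2 fill(2,2,W) [1 cells changed]:
GGGGGG
GGGGRR
GGWGRR
GGGGGG
WWGGGG
After op 3 paint(4,2,Y):
GGGGGG
GGGGRR
GGWGRR
GGGGGG
WWYGGG
After op 4 paint(3,3,B):
GGGGGG
GGGGRR
GGWGRR
GGGBGG
WWYGGG
After op 5 paint(0,1,Y):
GYGGGG
GGGGRR
GGWGRR
GGGBGG
WWYGGG

Answer: GYGGGG
GGGGRR
GGWGRR
GGGBGG
WWYGGG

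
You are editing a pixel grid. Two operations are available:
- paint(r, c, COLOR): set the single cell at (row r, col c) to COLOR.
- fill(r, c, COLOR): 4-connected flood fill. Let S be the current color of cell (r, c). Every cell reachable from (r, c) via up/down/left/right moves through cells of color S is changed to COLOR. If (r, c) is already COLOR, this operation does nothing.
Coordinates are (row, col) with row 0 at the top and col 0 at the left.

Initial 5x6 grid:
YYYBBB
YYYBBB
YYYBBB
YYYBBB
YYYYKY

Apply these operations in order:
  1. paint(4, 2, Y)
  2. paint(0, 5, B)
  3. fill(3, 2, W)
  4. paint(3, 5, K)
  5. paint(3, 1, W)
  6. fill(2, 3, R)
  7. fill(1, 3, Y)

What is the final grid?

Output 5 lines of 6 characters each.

Answer: WWWYYY
WWWYYY
WWWYYY
WWWYYK
WWWWKY

Derivation:
After op 1 paint(4,2,Y):
YYYBBB
YYYBBB
YYYBBB
YYYBBB
YYYYKY
After op 2 paint(0,5,B):
YYYBBB
YYYBBB
YYYBBB
YYYBBB
YYYYKY
After op 3 fill(3,2,W) [16 cells changed]:
WWWBBB
WWWBBB
WWWBBB
WWWBBB
WWWWKY
After op 4 paint(3,5,K):
WWWBBB
WWWBBB
WWWBBB
WWWBBK
WWWWKY
After op 5 paint(3,1,W):
WWWBBB
WWWBBB
WWWBBB
WWWBBK
WWWWKY
After op 6 fill(2,3,R) [11 cells changed]:
WWWRRR
WWWRRR
WWWRRR
WWWRRK
WWWWKY
After op 7 fill(1,3,Y) [11 cells changed]:
WWWYYY
WWWYYY
WWWYYY
WWWYYK
WWWWKY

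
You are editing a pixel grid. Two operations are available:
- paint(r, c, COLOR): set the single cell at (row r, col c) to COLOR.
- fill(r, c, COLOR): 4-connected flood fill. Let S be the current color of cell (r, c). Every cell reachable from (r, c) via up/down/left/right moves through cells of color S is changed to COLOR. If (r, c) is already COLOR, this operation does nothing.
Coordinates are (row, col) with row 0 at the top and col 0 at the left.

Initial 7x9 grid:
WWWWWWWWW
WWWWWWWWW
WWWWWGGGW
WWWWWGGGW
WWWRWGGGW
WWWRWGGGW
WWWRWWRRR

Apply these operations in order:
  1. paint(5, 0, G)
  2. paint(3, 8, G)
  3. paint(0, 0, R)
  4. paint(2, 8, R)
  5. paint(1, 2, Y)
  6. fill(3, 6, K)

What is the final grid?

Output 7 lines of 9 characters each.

Answer: RWWWWWWWW
WWYWWWWWW
WWWWWKKKR
WWWWWKKKK
WWWRWKKKW
GWWRWKKKW
WWWRWWRRR

Derivation:
After op 1 paint(5,0,G):
WWWWWWWWW
WWWWWWWWW
WWWWWGGGW
WWWWWGGGW
WWWRWGGGW
GWWRWGGGW
WWWRWWRRR
After op 2 paint(3,8,G):
WWWWWWWWW
WWWWWWWWW
WWWWWGGGW
WWWWWGGGG
WWWRWGGGW
GWWRWGGGW
WWWRWWRRR
After op 3 paint(0,0,R):
RWWWWWWWW
WWWWWWWWW
WWWWWGGGW
WWWWWGGGG
WWWRWGGGW
GWWRWGGGW
WWWRWWRRR
After op 4 paint(2,8,R):
RWWWWWWWW
WWWWWWWWW
WWWWWGGGR
WWWWWGGGG
WWWRWGGGW
GWWRWGGGW
WWWRWWRRR
After op 5 paint(1,2,Y):
RWWWWWWWW
WWYWWWWWW
WWWWWGGGR
WWWWWGGGG
WWWRWGGGW
GWWRWGGGW
WWWRWWRRR
After op 6 fill(3,6,K) [13 cells changed]:
RWWWWWWWW
WWYWWWWWW
WWWWWKKKR
WWWWWKKKK
WWWRWKKKW
GWWRWKKKW
WWWRWWRRR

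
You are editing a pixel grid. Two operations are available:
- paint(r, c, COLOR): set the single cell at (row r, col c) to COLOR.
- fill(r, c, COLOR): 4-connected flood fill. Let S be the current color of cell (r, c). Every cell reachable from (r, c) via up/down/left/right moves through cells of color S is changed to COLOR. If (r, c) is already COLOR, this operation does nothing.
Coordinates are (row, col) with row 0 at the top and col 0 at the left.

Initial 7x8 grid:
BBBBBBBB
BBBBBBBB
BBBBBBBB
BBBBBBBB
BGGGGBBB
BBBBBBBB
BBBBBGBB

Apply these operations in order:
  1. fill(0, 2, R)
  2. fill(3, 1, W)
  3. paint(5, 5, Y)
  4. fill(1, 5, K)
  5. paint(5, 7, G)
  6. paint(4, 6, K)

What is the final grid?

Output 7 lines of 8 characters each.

Answer: KKKKKKKK
KKKKKKKK
KKKKKKKK
KKKKKKKK
KGGGGKKK
KKKKKYKG
KKKKKGKK

Derivation:
After op 1 fill(0,2,R) [51 cells changed]:
RRRRRRRR
RRRRRRRR
RRRRRRRR
RRRRRRRR
RGGGGRRR
RRRRRRRR
RRRRRGRR
After op 2 fill(3,1,W) [51 cells changed]:
WWWWWWWW
WWWWWWWW
WWWWWWWW
WWWWWWWW
WGGGGWWW
WWWWWWWW
WWWWWGWW
After op 3 paint(5,5,Y):
WWWWWWWW
WWWWWWWW
WWWWWWWW
WWWWWWWW
WGGGGWWW
WWWWWYWW
WWWWWGWW
After op 4 fill(1,5,K) [50 cells changed]:
KKKKKKKK
KKKKKKKK
KKKKKKKK
KKKKKKKK
KGGGGKKK
KKKKKYKK
KKKKKGKK
After op 5 paint(5,7,G):
KKKKKKKK
KKKKKKKK
KKKKKKKK
KKKKKKKK
KGGGGKKK
KKKKKYKG
KKKKKGKK
After op 6 paint(4,6,K):
KKKKKKKK
KKKKKKKK
KKKKKKKK
KKKKKKKK
KGGGGKKK
KKKKKYKG
KKKKKGKK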